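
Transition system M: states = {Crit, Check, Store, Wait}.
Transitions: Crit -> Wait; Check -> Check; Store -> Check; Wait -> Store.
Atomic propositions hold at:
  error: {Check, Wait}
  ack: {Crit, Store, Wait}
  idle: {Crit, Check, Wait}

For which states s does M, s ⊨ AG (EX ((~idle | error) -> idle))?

{Check, Store}

Sat(~idle) = {Store}
Sat(~idle | error) = {Check, Store, Wait}
Sat((~idle | error) -> idle) = {Crit, Check, Wait}
Sat(EX ((~idle | error) -> idle)) = {s : some successor in {Crit, Check, Wait}} = {Crit, Check, Store}
AG (EX ((~idle | error) -> idle)): greatest fixpoint, start Z0 = {Crit, Check, Store}, keep only states in Sat with every successor in Z. Z1 = {Check, Store}; fixed.
Sat(AG (EX ((~idle | error) -> idle))) = {Check, Store}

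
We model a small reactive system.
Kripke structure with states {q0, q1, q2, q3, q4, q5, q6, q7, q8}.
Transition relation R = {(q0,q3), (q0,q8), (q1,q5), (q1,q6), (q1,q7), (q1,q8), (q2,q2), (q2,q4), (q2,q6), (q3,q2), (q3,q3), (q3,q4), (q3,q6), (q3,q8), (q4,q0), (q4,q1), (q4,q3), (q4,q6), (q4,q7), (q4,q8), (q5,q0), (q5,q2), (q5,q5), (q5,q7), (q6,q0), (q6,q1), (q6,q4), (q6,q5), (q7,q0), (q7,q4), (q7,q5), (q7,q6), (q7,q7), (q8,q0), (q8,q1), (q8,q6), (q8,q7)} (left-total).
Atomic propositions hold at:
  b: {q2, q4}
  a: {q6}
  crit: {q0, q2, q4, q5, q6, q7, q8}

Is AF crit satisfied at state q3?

No

AF crit: least fixpoint, start Z0 = {q0, q2, q4, q5, q6, q7, q8}, add states with every successor in Z. Z1 = {q0, q1, q2, q4, q5, q6, q7, q8}; fixed.
Sat(AF crit) = {q0, q1, q2, q4, q5, q6, q7, q8}
q3 ∉ Sat(AF crit) = {q0, q1, q2, q4, q5, q6, q7, q8}, so the formula does not hold at q3.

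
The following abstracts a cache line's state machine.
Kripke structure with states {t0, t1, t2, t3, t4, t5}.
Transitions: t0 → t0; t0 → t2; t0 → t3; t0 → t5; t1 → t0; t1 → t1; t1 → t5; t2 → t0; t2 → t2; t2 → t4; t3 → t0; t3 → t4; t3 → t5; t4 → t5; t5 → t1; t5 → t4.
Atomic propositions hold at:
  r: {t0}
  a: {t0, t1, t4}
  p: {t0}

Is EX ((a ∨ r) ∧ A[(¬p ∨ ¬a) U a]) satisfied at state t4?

No

Sat(a ∨ r) = {t0, t1, t4}
Sat(¬p) = {t1, t2, t3, t4, t5}
Sat(¬a) = {t2, t3, t5}
Sat(¬p ∨ ¬a) = {t1, t2, t3, t4, t5}
A[(¬p ∨ ¬a) U a]: least fixpoint, start Z0 = Sat(a) = {t0, t1, t4}, add states in Sat(¬p ∨ ¬a) with every successor in Z. Z1 = {t0, t1, t4, t5}; Z2 = {t0, t1, t3, t4, t5}; fixed.
Sat(A[(¬p ∨ ¬a) U a]) = {t0, t1, t3, t4, t5}
Sat((a ∨ r) ∧ A[(¬p ∨ ¬a) U a]) = {t0, t1, t4}
Sat(EX ((a ∨ r) ∧ A[(¬p ∨ ¬a) U a])) = {s : some successor in {t0, t1, t4}} = {t0, t1, t2, t3, t5}
t4 ∉ Sat(EX ((a ∨ r) ∧ A[(¬p ∨ ¬a) U a])) = {t0, t1, t2, t3, t5}, so the formula does not hold at t4.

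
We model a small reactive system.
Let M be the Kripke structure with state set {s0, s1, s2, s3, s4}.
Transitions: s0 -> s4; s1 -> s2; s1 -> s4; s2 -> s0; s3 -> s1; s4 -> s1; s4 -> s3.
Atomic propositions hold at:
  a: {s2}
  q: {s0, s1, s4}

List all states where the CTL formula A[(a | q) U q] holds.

{s0, s1, s2, s4}

Sat(a | q) = {s0, s1, s2, s4}
A[(a | q) U q]: least fixpoint, start Z0 = Sat(q) = {s0, s1, s4}, add states in Sat(a | q) with every successor in Z. Z1 = {s0, s1, s2, s4}; fixed.
Sat(A[(a | q) U q]) = {s0, s1, s2, s4}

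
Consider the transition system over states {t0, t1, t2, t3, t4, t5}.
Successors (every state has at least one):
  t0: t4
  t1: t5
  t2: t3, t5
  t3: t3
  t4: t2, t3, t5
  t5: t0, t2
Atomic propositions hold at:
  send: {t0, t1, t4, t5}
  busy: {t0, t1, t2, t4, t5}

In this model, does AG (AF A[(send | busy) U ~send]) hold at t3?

Sat(send | busy) = {t0, t1, t2, t4, t5}
Sat(~send) = {t2, t3}
A[(send | busy) U ~send]: least fixpoint, start Z0 = Sat(~send) = {t2, t3}, add states in Sat(send | busy) with every successor in Z. Already a fixed point.
Sat(A[(send | busy) U ~send]) = {t2, t3}
AF A[(send | busy) U ~send]: least fixpoint, start Z0 = {t2, t3}, add states with every successor in Z. Already a fixed point.
Sat(AF A[(send | busy) U ~send]) = {t2, t3}
AG (AF A[(send | busy) U ~send]): greatest fixpoint, start Z0 = {t2, t3}, keep only states in Sat with every successor in Z. Z1 = {t3}; fixed.
Sat(AG (AF A[(send | busy) U ~send])) = {t3}
t3 ∈ Sat(AG (AF A[(send | busy) U ~send])) = {t3}, so the formula holds at t3.

Yes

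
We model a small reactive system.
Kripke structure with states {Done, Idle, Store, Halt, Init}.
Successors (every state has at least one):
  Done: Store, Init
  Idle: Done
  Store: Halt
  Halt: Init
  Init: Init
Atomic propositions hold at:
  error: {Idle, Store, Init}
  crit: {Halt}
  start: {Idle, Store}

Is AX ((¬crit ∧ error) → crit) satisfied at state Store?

Yes

Sat(¬crit) = {Done, Idle, Store, Init}
Sat(¬crit ∧ error) = {Idle, Store, Init}
Sat((¬crit ∧ error) → crit) = {Done, Halt}
Sat(AX ((¬crit ∧ error) → crit)) = {s : every successor in {Done, Halt}} = {Idle, Store}
Store ∈ Sat(AX ((¬crit ∧ error) → crit)) = {Idle, Store}, so the formula holds at Store.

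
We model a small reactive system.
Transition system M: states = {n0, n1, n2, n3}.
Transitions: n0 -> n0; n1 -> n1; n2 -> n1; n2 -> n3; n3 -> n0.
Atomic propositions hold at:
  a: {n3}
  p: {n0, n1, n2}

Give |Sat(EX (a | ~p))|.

1

Sat(~p) = {n3}
Sat(a | ~p) = {n3}
Sat(EX (a | ~p)) = {s : some successor in {n3}} = {n2}
|Sat(EX (a | ~p))| = |{n2}| = 1.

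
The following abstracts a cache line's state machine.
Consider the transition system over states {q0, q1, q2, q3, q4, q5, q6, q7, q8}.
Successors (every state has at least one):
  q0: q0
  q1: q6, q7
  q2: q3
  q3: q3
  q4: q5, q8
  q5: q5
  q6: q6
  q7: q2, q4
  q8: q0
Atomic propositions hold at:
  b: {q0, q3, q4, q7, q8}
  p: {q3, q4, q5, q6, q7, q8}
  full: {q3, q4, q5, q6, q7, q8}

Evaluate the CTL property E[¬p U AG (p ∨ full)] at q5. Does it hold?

Yes

Sat(¬p) = {q0, q1, q2}
Sat(p ∨ full) = {q3, q4, q5, q6, q7, q8}
AG (p ∨ full): greatest fixpoint, start Z0 = {q3, q4, q5, q6, q7, q8}, keep only states in Sat with every successor in Z. Z1 = {q3, q4, q5, q6}; Z2 = {q3, q5, q6}; fixed.
Sat(AG (p ∨ full)) = {q3, q5, q6}
E[¬p U AG (p ∨ full)]: least fixpoint, start Z0 = Sat(AG (p ∨ full)) = {q3, q5, q6}, add states in Sat(¬p) with some successor in Z. Z1 = {q1, q2, q3, q5, q6}; fixed.
Sat(E[¬p U AG (p ∨ full)]) = {q1, q2, q3, q5, q6}
q5 ∈ Sat(E[¬p U AG (p ∨ full)]) = {q1, q2, q3, q5, q6}, so the formula holds at q5.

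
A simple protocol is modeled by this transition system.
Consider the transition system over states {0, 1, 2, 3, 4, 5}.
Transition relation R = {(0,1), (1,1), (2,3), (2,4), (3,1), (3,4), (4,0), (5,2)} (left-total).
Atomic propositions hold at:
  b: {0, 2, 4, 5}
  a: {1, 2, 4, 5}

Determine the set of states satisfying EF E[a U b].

{0, 2, 3, 4, 5}

E[a U b]: least fixpoint, start Z0 = Sat(b) = {0, 2, 4, 5}, add states in Sat(a) with some successor in Z. Already a fixed point.
Sat(E[a U b]) = {0, 2, 4, 5}
EF E[a U b]: least fixpoint, start Z0 = {0, 2, 4, 5}, add states with some successor in Z. Z1 = {0, 2, 3, 4, 5}; fixed.
Sat(EF E[a U b]) = {0, 2, 3, 4, 5}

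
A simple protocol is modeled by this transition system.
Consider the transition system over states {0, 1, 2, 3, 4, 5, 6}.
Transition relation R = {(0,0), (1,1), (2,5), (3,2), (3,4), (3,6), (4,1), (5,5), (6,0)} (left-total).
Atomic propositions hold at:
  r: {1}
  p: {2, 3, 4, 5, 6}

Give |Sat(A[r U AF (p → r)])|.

Sat(p → r) = {0, 1}
AF (p → r): least fixpoint, start Z0 = {0, 1}, add states with every successor in Z. Z1 = {0, 1, 4, 6}; fixed.
Sat(AF (p → r)) = {0, 1, 4, 6}
A[r U AF (p → r)]: least fixpoint, start Z0 = Sat(AF (p → r)) = {0, 1, 4, 6}, add states in Sat(r) with every successor in Z. Already a fixed point.
Sat(A[r U AF (p → r)]) = {0, 1, 4, 6}
|Sat(A[r U AF (p → r)])| = |{0, 1, 4, 6}| = 4.

4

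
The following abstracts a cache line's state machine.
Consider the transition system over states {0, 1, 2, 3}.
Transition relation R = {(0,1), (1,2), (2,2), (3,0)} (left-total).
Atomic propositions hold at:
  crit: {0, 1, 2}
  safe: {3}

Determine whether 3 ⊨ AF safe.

AF safe: least fixpoint, start Z0 = {3}, add states with every successor in Z. Already a fixed point.
Sat(AF safe) = {3}
3 ∈ Sat(AF safe) = {3}, so the formula holds at 3.

Yes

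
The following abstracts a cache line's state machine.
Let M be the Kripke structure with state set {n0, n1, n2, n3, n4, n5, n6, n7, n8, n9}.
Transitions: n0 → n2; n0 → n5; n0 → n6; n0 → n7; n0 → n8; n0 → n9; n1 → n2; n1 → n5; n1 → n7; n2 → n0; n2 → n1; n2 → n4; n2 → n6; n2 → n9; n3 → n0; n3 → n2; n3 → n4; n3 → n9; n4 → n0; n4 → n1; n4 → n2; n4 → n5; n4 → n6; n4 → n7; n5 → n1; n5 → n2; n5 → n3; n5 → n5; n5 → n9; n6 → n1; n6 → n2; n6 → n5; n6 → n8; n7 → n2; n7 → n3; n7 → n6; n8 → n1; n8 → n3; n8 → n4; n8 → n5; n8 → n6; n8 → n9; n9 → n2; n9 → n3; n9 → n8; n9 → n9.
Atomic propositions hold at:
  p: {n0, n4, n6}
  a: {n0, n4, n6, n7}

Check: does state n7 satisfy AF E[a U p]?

E[a U p]: least fixpoint, start Z0 = Sat(p) = {n0, n4, n6}, add states in Sat(a) with some successor in Z. Z1 = {n0, n4, n6, n7}; fixed.
Sat(E[a U p]) = {n0, n4, n6, n7}
AF E[a U p]: least fixpoint, start Z0 = {n0, n4, n6, n7}, add states with every successor in Z. Already a fixed point.
Sat(AF E[a U p]) = {n0, n4, n6, n7}
n7 ∈ Sat(AF E[a U p]) = {n0, n4, n6, n7}, so the formula holds at n7.

Yes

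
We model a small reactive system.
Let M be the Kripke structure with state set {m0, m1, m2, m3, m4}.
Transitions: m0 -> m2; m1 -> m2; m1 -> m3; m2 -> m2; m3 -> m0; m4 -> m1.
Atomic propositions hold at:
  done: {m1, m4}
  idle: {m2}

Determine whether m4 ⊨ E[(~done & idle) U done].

Sat(~done) = {m0, m2, m3}
Sat(~done & idle) = {m2}
E[(~done & idle) U done]: least fixpoint, start Z0 = Sat(done) = {m1, m4}, add states in Sat(~done & idle) with some successor in Z. Already a fixed point.
Sat(E[(~done & idle) U done]) = {m1, m4}
m4 ∈ Sat(E[(~done & idle) U done]) = {m1, m4}, so the formula holds at m4.

Yes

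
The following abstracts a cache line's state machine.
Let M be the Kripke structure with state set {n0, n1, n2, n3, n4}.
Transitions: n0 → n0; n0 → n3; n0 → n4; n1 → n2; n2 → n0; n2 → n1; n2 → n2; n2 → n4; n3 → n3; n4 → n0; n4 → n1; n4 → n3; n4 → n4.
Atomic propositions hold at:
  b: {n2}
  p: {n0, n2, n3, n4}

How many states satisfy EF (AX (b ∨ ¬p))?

Sat(¬p) = {n1}
Sat(b ∨ ¬p) = {n1, n2}
Sat(AX (b ∨ ¬p)) = {s : every successor in {n1, n2}} = {n1}
EF (AX (b ∨ ¬p)): least fixpoint, start Z0 = {n1}, add states with some successor in Z. Z1 = {n1, n2, n4}; Z2 = {n0, n1, n2, n4}; fixed.
Sat(EF (AX (b ∨ ¬p))) = {n0, n1, n2, n4}
|Sat(EF (AX (b ∨ ¬p)))| = |{n0, n1, n2, n4}| = 4.

4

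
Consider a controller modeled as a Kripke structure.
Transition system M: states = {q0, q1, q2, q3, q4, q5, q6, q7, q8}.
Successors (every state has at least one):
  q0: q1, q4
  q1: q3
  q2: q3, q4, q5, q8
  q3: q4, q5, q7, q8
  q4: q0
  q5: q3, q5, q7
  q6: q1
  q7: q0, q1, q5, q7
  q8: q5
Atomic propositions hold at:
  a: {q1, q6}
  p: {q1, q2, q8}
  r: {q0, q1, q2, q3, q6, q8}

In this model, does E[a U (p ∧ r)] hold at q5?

No

Sat(p ∧ r) = {q1, q2, q8}
E[a U (p ∧ r)]: least fixpoint, start Z0 = Sat((p ∧ r)) = {q1, q2, q8}, add states in Sat(a) with some successor in Z. Z1 = {q1, q2, q6, q8}; fixed.
Sat(E[a U (p ∧ r)]) = {q1, q2, q6, q8}
q5 ∉ Sat(E[a U (p ∧ r)]) = {q1, q2, q6, q8}, so the formula does not hold at q5.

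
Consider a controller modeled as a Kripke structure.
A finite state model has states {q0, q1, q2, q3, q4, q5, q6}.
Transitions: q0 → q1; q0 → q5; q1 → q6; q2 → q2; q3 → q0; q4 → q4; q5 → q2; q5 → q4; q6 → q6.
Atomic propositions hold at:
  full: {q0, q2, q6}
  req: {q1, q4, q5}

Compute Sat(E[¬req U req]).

Sat(¬req) = {q0, q2, q3, q6}
E[¬req U req]: least fixpoint, start Z0 = Sat(req) = {q1, q4, q5}, add states in Sat(¬req) with some successor in Z. Z1 = {q0, q1, q4, q5}; Z2 = {q0, q1, q3, q4, q5}; fixed.
Sat(E[¬req U req]) = {q0, q1, q3, q4, q5}

{q0, q1, q3, q4, q5}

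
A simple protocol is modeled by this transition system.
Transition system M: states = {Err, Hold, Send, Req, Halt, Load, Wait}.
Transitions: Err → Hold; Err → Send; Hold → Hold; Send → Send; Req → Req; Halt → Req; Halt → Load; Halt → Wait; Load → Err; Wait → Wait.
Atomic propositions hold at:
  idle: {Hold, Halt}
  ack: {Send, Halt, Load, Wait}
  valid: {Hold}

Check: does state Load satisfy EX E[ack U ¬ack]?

Sat(¬ack) = {Err, Hold, Req}
E[ack U ¬ack]: least fixpoint, start Z0 = Sat(¬ack) = {Err, Hold, Req}, add states in Sat(ack) with some successor in Z. Z1 = {Err, Hold, Req, Halt, Load}; fixed.
Sat(E[ack U ¬ack]) = {Err, Hold, Req, Halt, Load}
Sat(EX E[ack U ¬ack]) = {s : some successor in {Err, Hold, Req, Halt, Load}} = {Err, Hold, Req, Halt, Load}
Load ∈ Sat(EX E[ack U ¬ack]) = {Err, Hold, Req, Halt, Load}, so the formula holds at Load.

Yes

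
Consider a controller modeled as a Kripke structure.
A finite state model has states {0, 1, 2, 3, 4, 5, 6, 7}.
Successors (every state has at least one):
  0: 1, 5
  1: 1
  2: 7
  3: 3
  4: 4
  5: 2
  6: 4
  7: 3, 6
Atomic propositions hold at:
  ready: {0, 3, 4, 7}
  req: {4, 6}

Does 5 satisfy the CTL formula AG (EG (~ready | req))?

Sat(~ready) = {1, 2, 5, 6}
Sat(~ready | req) = {1, 2, 4, 5, 6}
EG (~ready | req): greatest fixpoint, start Z0 = {1, 2, 4, 5, 6}, keep only states in Sat with some successor in Z. Z1 = {1, 4, 5, 6}; Z2 = {1, 4, 6}; fixed.
Sat(EG (~ready | req)) = {1, 4, 6}
AG (EG (~ready | req)): greatest fixpoint, start Z0 = {1, 4, 6}, keep only states in Sat with every successor in Z. Already a fixed point.
Sat(AG (EG (~ready | req))) = {1, 4, 6}
5 ∉ Sat(AG (EG (~ready | req))) = {1, 4, 6}, so the formula does not hold at 5.

No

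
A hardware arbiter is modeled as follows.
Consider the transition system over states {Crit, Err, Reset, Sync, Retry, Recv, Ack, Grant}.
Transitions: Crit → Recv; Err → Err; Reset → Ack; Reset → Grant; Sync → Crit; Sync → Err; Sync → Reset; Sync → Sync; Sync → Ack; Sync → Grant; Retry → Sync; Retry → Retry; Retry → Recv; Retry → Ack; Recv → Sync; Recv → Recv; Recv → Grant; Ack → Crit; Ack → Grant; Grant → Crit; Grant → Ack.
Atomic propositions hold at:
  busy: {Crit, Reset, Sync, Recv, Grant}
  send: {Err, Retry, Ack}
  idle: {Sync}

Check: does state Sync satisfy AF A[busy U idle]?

Yes

A[busy U idle]: least fixpoint, start Z0 = Sat(idle) = {Sync}, add states in Sat(busy) with every successor in Z. Already a fixed point.
Sat(A[busy U idle]) = {Sync}
AF A[busy U idle]: least fixpoint, start Z0 = {Sync}, add states with every successor in Z. Already a fixed point.
Sat(AF A[busy U idle]) = {Sync}
Sync ∈ Sat(AF A[busy U idle]) = {Sync}, so the formula holds at Sync.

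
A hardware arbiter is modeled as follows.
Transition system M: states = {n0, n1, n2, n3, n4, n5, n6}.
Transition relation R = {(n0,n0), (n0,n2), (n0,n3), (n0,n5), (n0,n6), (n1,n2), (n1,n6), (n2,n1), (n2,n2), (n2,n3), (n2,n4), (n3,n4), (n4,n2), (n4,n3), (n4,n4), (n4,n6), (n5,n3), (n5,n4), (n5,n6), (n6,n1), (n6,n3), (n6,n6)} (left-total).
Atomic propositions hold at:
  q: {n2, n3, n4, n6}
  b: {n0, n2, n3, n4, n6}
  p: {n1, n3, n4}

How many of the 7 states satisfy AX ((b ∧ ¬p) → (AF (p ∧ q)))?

Sat(¬p) = {n0, n2, n5, n6}
Sat(b ∧ ¬p) = {n0, n2, n6}
Sat(p ∧ q) = {n3, n4}
AF (p ∧ q): least fixpoint, start Z0 = {n3, n4}, add states with every successor in Z. Already a fixed point.
Sat(AF (p ∧ q)) = {n3, n4}
Sat((b ∧ ¬p) → (AF (p ∧ q))) = {n1, n3, n4, n5}
Sat(AX ((b ∧ ¬p) → (AF (p ∧ q)))) = {s : every successor in {n1, n3, n4, n5}} = {n3}
|Sat(AX ((b ∧ ¬p) → (AF (p ∧ q))))| = |{n3}| = 1.

1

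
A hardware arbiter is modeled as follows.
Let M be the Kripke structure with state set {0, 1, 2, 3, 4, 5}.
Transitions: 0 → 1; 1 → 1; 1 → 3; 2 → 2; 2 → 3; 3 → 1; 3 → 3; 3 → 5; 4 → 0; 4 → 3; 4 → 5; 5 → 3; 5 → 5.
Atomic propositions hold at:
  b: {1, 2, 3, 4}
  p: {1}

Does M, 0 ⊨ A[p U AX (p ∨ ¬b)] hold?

Sat(¬b) = {0, 5}
Sat(p ∨ ¬b) = {0, 1, 5}
Sat(AX (p ∨ ¬b)) = {s : every successor in {0, 1, 5}} = {0}
A[p U AX (p ∨ ¬b)]: least fixpoint, start Z0 = Sat(AX (p ∨ ¬b)) = {0}, add states in Sat(p) with every successor in Z. Already a fixed point.
Sat(A[p U AX (p ∨ ¬b)]) = {0}
0 ∈ Sat(A[p U AX (p ∨ ¬b)]) = {0}, so the formula holds at 0.

Yes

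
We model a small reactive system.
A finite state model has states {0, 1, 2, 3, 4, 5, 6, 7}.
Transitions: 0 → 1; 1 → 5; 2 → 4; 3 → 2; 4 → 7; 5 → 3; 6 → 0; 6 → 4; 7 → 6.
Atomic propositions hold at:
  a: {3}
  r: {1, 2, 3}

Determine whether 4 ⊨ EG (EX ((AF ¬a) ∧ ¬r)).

Yes

Sat(¬a) = {0, 1, 2, 4, 5, 6, 7}
AF ¬a: least fixpoint, start Z0 = {0, 1, 2, 4, 5, 6, 7}, add states with every successor in Z. Z1 = {0, 1, 2, 3, 4, 5, 6, 7}; fixed.
Sat(AF ¬a) = {0, 1, 2, 3, 4, 5, 6, 7}
Sat(¬r) = {0, 4, 5, 6, 7}
Sat((AF ¬a) ∧ ¬r) = {0, 4, 5, 6, 7}
Sat(EX ((AF ¬a) ∧ ¬r)) = {s : some successor in {0, 4, 5, 6, 7}} = {1, 2, 4, 6, 7}
EG (EX ((AF ¬a) ∧ ¬r)): greatest fixpoint, start Z0 = {1, 2, 4, 6, 7}, keep only states in Sat with some successor in Z. Z1 = {2, 4, 6, 7}; fixed.
Sat(EG (EX ((AF ¬a) ∧ ¬r))) = {2, 4, 6, 7}
4 ∈ Sat(EG (EX ((AF ¬a) ∧ ¬r))) = {2, 4, 6, 7}, so the formula holds at 4.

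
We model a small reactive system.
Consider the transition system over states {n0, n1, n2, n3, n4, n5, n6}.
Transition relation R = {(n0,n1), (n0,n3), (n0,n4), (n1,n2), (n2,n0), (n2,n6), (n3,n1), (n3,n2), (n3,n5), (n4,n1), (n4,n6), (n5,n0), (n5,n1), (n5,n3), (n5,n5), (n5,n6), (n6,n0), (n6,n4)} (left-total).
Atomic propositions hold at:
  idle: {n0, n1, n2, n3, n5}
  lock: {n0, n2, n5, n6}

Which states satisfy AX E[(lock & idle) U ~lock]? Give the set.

Sat(lock & idle) = {n0, n2, n5}
Sat(~lock) = {n1, n3, n4}
E[(lock & idle) U ~lock]: least fixpoint, start Z0 = Sat(~lock) = {n1, n3, n4}, add states in Sat(lock & idle) with some successor in Z. Z1 = {n0, n1, n3, n4, n5}; Z2 = {n0, n1, n2, n3, n4, n5}; fixed.
Sat(E[(lock & idle) U ~lock]) = {n0, n1, n2, n3, n4, n5}
Sat(AX E[(lock & idle) U ~lock]) = {s : every successor in {n0, n1, n2, n3, n4, n5}} = {n0, n1, n3, n6}

{n0, n1, n3, n6}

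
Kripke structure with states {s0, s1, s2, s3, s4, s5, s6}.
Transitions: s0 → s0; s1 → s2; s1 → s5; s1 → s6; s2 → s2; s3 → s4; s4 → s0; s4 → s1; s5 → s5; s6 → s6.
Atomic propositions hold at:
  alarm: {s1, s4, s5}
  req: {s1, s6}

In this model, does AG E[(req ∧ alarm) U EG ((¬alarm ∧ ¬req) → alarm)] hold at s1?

Sat(req ∧ alarm) = {s1}
Sat(¬alarm) = {s0, s2, s3, s6}
Sat(¬req) = {s0, s2, s3, s4, s5}
Sat(¬alarm ∧ ¬req) = {s0, s2, s3}
Sat((¬alarm ∧ ¬req) → alarm) = {s1, s4, s5, s6}
EG ((¬alarm ∧ ¬req) → alarm): greatest fixpoint, start Z0 = {s1, s4, s5, s6}, keep only states in Sat with some successor in Z. Already a fixed point.
Sat(EG ((¬alarm ∧ ¬req) → alarm)) = {s1, s4, s5, s6}
E[(req ∧ alarm) U EG ((¬alarm ∧ ¬req) → alarm)]: least fixpoint, start Z0 = Sat(EG ((¬alarm ∧ ¬req) → alarm)) = {s1, s4, s5, s6}, add states in Sat(req ∧ alarm) with some successor in Z. Already a fixed point.
Sat(E[(req ∧ alarm) U EG ((¬alarm ∧ ¬req) → alarm)]) = {s1, s4, s5, s6}
AG E[(req ∧ alarm) U EG ((¬alarm ∧ ¬req) → alarm)]: greatest fixpoint, start Z0 = {s1, s4, s5, s6}, keep only states in Sat with every successor in Z. Z1 = {s5, s6}; fixed.
Sat(AG E[(req ∧ alarm) U EG ((¬alarm ∧ ¬req) → alarm)]) = {s5, s6}
s1 ∉ Sat(AG E[(req ∧ alarm) U EG ((¬alarm ∧ ¬req) → alarm)]) = {s5, s6}, so the formula does not hold at s1.

No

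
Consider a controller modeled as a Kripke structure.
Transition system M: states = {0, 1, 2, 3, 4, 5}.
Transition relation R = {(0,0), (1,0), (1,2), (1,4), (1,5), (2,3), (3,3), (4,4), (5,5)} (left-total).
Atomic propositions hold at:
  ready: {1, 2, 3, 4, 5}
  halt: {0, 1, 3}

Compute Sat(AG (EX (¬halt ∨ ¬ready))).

{0, 4, 5}

Sat(¬halt) = {2, 4, 5}
Sat(¬ready) = {0}
Sat(¬halt ∨ ¬ready) = {0, 2, 4, 5}
Sat(EX (¬halt ∨ ¬ready)) = {s : some successor in {0, 2, 4, 5}} = {0, 1, 4, 5}
AG (EX (¬halt ∨ ¬ready)): greatest fixpoint, start Z0 = {0, 1, 4, 5}, keep only states in Sat with every successor in Z. Z1 = {0, 4, 5}; fixed.
Sat(AG (EX (¬halt ∨ ¬ready))) = {0, 4, 5}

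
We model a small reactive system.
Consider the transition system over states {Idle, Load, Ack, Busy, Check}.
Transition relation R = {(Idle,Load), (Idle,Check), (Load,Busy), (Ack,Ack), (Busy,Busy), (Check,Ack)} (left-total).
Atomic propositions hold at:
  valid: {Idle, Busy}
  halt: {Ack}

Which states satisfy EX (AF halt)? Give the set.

{Idle, Ack, Check}

AF halt: least fixpoint, start Z0 = {Ack}, add states with every successor in Z. Z1 = {Ack, Check}; fixed.
Sat(AF halt) = {Ack, Check}
Sat(EX (AF halt)) = {s : some successor in {Ack, Check}} = {Idle, Ack, Check}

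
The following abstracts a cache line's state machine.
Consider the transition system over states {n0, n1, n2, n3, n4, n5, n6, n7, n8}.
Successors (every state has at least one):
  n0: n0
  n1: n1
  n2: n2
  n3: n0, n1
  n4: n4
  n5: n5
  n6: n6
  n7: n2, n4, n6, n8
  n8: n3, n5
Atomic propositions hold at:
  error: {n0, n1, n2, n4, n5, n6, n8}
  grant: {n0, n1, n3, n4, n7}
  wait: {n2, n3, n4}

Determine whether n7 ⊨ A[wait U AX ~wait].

Sat(~wait) = {n0, n1, n5, n6, n7, n8}
Sat(AX ~wait) = {s : every successor in {n0, n1, n5, n6, n7, n8}} = {n0, n1, n3, n5, n6}
A[wait U AX ~wait]: least fixpoint, start Z0 = Sat(AX ~wait) = {n0, n1, n3, n5, n6}, add states in Sat(wait) with every successor in Z. Already a fixed point.
Sat(A[wait U AX ~wait]) = {n0, n1, n3, n5, n6}
n7 ∉ Sat(A[wait U AX ~wait]) = {n0, n1, n3, n5, n6}, so the formula does not hold at n7.

No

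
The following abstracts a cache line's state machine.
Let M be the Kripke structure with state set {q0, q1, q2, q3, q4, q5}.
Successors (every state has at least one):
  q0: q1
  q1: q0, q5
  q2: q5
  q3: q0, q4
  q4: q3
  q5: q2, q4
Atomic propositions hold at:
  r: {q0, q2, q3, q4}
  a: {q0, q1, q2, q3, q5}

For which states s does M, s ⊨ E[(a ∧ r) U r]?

{q0, q2, q3, q4}

Sat(a ∧ r) = {q0, q2, q3}
E[(a ∧ r) U r]: least fixpoint, start Z0 = Sat(r) = {q0, q2, q3, q4}, add states in Sat(a ∧ r) with some successor in Z. Already a fixed point.
Sat(E[(a ∧ r) U r]) = {q0, q2, q3, q4}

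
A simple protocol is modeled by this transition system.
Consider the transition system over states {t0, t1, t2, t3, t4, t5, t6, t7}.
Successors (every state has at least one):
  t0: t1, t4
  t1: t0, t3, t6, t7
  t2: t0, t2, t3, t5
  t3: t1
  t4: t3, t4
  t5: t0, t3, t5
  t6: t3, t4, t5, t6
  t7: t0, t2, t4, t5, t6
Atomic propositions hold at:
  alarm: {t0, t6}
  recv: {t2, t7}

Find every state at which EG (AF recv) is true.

{t2, t7}

AF recv: least fixpoint, start Z0 = {t2, t7}, add states with every successor in Z. Already a fixed point.
Sat(AF recv) = {t2, t7}
EG (AF recv): greatest fixpoint, start Z0 = {t2, t7}, keep only states in Sat with some successor in Z. Already a fixed point.
Sat(EG (AF recv)) = {t2, t7}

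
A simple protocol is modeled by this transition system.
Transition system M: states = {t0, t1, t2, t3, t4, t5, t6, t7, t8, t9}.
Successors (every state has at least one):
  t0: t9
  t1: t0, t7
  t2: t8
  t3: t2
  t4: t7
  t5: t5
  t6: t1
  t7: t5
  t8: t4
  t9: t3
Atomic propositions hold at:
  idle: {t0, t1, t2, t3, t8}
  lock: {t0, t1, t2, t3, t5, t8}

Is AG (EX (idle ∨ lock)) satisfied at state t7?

Sat(idle ∨ lock) = {t0, t1, t2, t3, t5, t8}
Sat(EX (idle ∨ lock)) = {s : some successor in {t0, t1, t2, t3, t5, t8}} = {t1, t2, t3, t5, t6, t7, t9}
AG (EX (idle ∨ lock)): greatest fixpoint, start Z0 = {t1, t2, t3, t5, t6, t7, t9}, keep only states in Sat with every successor in Z. Z1 = {t3, t5, t6, t7, t9}; Z2 = {t5, t7, t9}; Z3 = {t5, t7}; fixed.
Sat(AG (EX (idle ∨ lock))) = {t5, t7}
t7 ∈ Sat(AG (EX (idle ∨ lock))) = {t5, t7}, so the formula holds at t7.

Yes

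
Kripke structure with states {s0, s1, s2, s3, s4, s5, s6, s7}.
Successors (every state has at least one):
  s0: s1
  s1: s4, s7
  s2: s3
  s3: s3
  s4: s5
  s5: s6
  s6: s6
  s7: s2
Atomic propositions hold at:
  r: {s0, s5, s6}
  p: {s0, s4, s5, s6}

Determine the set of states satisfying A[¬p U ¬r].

Sat(¬p) = {s1, s2, s3, s7}
Sat(¬r) = {s1, s2, s3, s4, s7}
A[¬p U ¬r]: least fixpoint, start Z0 = Sat(¬r) = {s1, s2, s3, s4, s7}, add states in Sat(¬p) with every successor in Z. Already a fixed point.
Sat(A[¬p U ¬r]) = {s1, s2, s3, s4, s7}

{s1, s2, s3, s4, s7}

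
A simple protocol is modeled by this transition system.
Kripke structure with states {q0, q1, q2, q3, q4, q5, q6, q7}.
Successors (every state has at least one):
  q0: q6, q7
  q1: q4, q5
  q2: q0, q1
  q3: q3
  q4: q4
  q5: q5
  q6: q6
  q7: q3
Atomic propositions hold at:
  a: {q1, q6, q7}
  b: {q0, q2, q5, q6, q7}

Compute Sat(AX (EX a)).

{q6}

Sat(EX a) = {s : some successor in {q1, q6, q7}} = {q0, q2, q6}
Sat(AX (EX a)) = {s : every successor in {q0, q2, q6}} = {q6}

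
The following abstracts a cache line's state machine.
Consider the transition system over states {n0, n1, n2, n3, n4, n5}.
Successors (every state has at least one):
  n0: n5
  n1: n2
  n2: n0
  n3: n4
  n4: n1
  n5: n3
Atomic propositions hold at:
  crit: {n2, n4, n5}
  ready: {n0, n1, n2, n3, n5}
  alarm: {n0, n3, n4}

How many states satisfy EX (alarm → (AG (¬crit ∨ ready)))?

Sat(¬crit) = {n0, n1, n3}
Sat(¬crit ∨ ready) = {n0, n1, n2, n3, n5}
AG (¬crit ∨ ready): greatest fixpoint, start Z0 = {n0, n1, n2, n3, n5}, keep only states in Sat with every successor in Z. Z1 = {n0, n1, n2, n5}; Z2 = {n0, n1, n2}; Z3 = {n1, n2}; Z4 = {n1}; Z5 = ∅; fixed.
Sat(AG (¬crit ∨ ready)) = ∅
Sat(alarm → (AG (¬crit ∨ ready))) = {n1, n2, n5}
Sat(EX (alarm → (AG (¬crit ∨ ready)))) = {s : some successor in {n1, n2, n5}} = {n0, n1, n4}
|Sat(EX (alarm → (AG (¬crit ∨ ready))))| = |{n0, n1, n4}| = 3.

3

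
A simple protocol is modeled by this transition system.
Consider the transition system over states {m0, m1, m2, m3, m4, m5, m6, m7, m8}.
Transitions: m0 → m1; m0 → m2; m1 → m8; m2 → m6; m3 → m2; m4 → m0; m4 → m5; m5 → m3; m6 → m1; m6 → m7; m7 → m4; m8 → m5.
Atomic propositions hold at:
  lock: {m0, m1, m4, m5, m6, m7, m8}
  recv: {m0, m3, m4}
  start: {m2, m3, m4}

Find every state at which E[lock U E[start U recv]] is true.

{m0, m1, m3, m4, m5, m6, m7, m8}

E[start U recv]: least fixpoint, start Z0 = Sat(recv) = {m0, m3, m4}, add states in Sat(start) with some successor in Z. Already a fixed point.
Sat(E[start U recv]) = {m0, m3, m4}
E[lock U E[start U recv]]: least fixpoint, start Z0 = Sat(E[start U recv]) = {m0, m3, m4}, add states in Sat(lock) with some successor in Z. Z1 = {m0, m3, m4, m5, m7}; Z2 = {m0, m3, m4, m5, m6, m7, m8}; Z3 = {m0, m1, m3, m4, m5, m6, m7, m8}; fixed.
Sat(E[lock U E[start U recv]]) = {m0, m1, m3, m4, m5, m6, m7, m8}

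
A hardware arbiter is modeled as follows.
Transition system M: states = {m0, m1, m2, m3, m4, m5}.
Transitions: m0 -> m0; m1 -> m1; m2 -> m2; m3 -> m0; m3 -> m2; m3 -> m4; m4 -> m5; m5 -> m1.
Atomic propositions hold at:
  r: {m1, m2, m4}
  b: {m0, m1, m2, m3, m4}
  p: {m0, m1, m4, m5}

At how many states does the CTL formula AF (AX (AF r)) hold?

AF r: least fixpoint, start Z0 = {m1, m2, m4}, add states with every successor in Z. Z1 = {m1, m2, m4, m5}; fixed.
Sat(AF r) = {m1, m2, m4, m5}
Sat(AX (AF r)) = {s : every successor in {m1, m2, m4, m5}} = {m1, m2, m4, m5}
AF (AX (AF r)): least fixpoint, start Z0 = {m1, m2, m4, m5}, add states with every successor in Z. Already a fixed point.
Sat(AF (AX (AF r))) = {m1, m2, m4, m5}
|Sat(AF (AX (AF r)))| = |{m1, m2, m4, m5}| = 4.

4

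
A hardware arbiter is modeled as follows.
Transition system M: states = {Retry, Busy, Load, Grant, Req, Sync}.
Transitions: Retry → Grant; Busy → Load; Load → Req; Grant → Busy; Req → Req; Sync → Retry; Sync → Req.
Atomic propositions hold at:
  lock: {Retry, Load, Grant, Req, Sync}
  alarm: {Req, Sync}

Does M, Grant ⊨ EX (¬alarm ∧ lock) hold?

Sat(¬alarm) = {Retry, Busy, Load, Grant}
Sat(¬alarm ∧ lock) = {Retry, Load, Grant}
Sat(EX (¬alarm ∧ lock)) = {s : some successor in {Retry, Load, Grant}} = {Retry, Busy, Sync}
Grant ∉ Sat(EX (¬alarm ∧ lock)) = {Retry, Busy, Sync}, so the formula does not hold at Grant.

No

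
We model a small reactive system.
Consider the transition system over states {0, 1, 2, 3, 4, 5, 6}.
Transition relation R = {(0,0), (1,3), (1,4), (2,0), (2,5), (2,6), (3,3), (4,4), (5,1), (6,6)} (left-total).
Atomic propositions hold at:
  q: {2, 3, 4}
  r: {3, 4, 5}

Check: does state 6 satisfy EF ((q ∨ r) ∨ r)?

No

Sat(q ∨ r) = {2, 3, 4, 5}
Sat((q ∨ r) ∨ r) = {2, 3, 4, 5}
EF ((q ∨ r) ∨ r): least fixpoint, start Z0 = {2, 3, 4, 5}, add states with some successor in Z. Z1 = {1, 2, 3, 4, 5}; fixed.
Sat(EF ((q ∨ r) ∨ r)) = {1, 2, 3, 4, 5}
6 ∉ Sat(EF ((q ∨ r) ∨ r)) = {1, 2, 3, 4, 5}, so the formula does not hold at 6.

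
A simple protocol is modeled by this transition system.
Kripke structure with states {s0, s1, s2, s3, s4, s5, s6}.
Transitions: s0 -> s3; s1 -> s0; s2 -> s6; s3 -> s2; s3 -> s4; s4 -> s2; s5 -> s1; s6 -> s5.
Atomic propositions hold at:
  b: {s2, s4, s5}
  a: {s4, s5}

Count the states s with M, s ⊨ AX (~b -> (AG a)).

3

Sat(~b) = {s0, s1, s3, s6}
AG a: greatest fixpoint, start Z0 = {s4, s5}, keep only states in Sat with every successor in Z. Z1 = ∅; fixed.
Sat(AG a) = ∅
Sat(~b -> (AG a)) = {s2, s4, s5}
Sat(AX (~b -> (AG a))) = {s : every successor in {s2, s4, s5}} = {s3, s4, s6}
|Sat(AX (~b -> (AG a)))| = |{s3, s4, s6}| = 3.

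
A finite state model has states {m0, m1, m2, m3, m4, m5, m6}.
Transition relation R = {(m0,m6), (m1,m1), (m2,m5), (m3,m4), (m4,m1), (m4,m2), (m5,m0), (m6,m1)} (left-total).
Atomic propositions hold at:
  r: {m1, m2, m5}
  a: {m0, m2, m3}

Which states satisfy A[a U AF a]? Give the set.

AF a: least fixpoint, start Z0 = {m0, m2, m3}, add states with every successor in Z. Z1 = {m0, m2, m3, m5}; fixed.
Sat(AF a) = {m0, m2, m3, m5}
A[a U AF a]: least fixpoint, start Z0 = Sat(AF a) = {m0, m2, m3, m5}, add states in Sat(a) with every successor in Z. Already a fixed point.
Sat(A[a U AF a]) = {m0, m2, m3, m5}

{m0, m2, m3, m5}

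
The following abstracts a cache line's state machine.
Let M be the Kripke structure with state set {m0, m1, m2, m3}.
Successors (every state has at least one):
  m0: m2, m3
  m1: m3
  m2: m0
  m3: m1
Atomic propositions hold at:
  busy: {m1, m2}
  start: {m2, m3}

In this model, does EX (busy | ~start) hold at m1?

Sat(~start) = {m0, m1}
Sat(busy | ~start) = {m0, m1, m2}
Sat(EX (busy | ~start)) = {s : some successor in {m0, m1, m2}} = {m0, m2, m3}
m1 ∉ Sat(EX (busy | ~start)) = {m0, m2, m3}, so the formula does not hold at m1.

No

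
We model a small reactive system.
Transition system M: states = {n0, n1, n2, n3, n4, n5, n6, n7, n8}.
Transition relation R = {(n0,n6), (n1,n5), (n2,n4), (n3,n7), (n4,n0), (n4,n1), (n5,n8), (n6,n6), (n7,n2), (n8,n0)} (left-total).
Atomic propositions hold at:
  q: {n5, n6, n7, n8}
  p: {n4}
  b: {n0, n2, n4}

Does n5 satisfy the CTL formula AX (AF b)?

Yes

AF b: least fixpoint, start Z0 = {n0, n2, n4}, add states with every successor in Z. Z1 = {n0, n2, n4, n7, n8}; Z2 = {n0, n2, n3, n4, n5, n7, n8}; Z3 = {n0, n1, n2, n3, n4, n5, n7, n8}; fixed.
Sat(AF b) = {n0, n1, n2, n3, n4, n5, n7, n8}
Sat(AX (AF b)) = {s : every successor in {n0, n1, n2, n3, n4, n5, n7, n8}} = {n1, n2, n3, n4, n5, n7, n8}
n5 ∈ Sat(AX (AF b)) = {n1, n2, n3, n4, n5, n7, n8}, so the formula holds at n5.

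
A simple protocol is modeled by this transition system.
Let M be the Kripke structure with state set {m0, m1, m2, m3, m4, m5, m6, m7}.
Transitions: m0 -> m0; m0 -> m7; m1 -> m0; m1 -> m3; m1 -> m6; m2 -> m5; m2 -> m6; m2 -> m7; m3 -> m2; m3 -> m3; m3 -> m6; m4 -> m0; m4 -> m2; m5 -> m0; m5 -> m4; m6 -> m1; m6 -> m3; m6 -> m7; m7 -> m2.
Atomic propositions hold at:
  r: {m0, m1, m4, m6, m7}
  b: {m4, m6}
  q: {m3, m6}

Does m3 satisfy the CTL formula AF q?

Yes

AF q: least fixpoint, start Z0 = {m3, m6}, add states with every successor in Z. Already a fixed point.
Sat(AF q) = {m3, m6}
m3 ∈ Sat(AF q) = {m3, m6}, so the formula holds at m3.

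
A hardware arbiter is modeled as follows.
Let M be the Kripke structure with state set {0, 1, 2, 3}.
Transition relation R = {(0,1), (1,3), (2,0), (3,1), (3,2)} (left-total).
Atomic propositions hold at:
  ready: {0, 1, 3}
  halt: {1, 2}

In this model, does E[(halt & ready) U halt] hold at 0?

Sat(halt & ready) = {1}
E[(halt & ready) U halt]: least fixpoint, start Z0 = Sat(halt) = {1, 2}, add states in Sat(halt & ready) with some successor in Z. Already a fixed point.
Sat(E[(halt & ready) U halt]) = {1, 2}
0 ∉ Sat(E[(halt & ready) U halt]) = {1, 2}, so the formula does not hold at 0.

No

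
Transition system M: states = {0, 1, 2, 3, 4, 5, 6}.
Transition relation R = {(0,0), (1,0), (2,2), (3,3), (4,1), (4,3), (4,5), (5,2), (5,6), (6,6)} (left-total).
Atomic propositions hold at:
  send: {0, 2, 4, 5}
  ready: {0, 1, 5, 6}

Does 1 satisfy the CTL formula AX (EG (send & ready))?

Sat(send & ready) = {0, 5}
EG (send & ready): greatest fixpoint, start Z0 = {0, 5}, keep only states in Sat with some successor in Z. Z1 = {0}; fixed.
Sat(EG (send & ready)) = {0}
Sat(AX (EG (send & ready))) = {s : every successor in {0}} = {0, 1}
1 ∈ Sat(AX (EG (send & ready))) = {0, 1}, so the formula holds at 1.

Yes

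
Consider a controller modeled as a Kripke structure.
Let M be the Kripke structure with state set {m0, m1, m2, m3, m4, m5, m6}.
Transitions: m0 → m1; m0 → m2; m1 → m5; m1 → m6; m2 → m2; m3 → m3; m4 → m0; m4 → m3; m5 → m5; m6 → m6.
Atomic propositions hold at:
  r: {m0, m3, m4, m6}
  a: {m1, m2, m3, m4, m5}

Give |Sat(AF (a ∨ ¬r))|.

6

Sat(¬r) = {m1, m2, m5}
Sat(a ∨ ¬r) = {m1, m2, m3, m4, m5}
AF (a ∨ ¬r): least fixpoint, start Z0 = {m1, m2, m3, m4, m5}, add states with every successor in Z. Z1 = {m0, m1, m2, m3, m4, m5}; fixed.
Sat(AF (a ∨ ¬r)) = {m0, m1, m2, m3, m4, m5}
|Sat(AF (a ∨ ¬r))| = |{m0, m1, m2, m3, m4, m5}| = 6.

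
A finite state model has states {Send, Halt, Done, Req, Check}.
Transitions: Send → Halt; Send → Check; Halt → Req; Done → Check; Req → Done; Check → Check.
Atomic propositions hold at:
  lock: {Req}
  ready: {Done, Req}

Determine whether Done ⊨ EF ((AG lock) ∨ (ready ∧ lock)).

No

AG lock: greatest fixpoint, start Z0 = {Req}, keep only states in Sat with every successor in Z. Z1 = ∅; fixed.
Sat(AG lock) = ∅
Sat(ready ∧ lock) = {Req}
Sat((AG lock) ∨ (ready ∧ lock)) = {Req}
EF ((AG lock) ∨ (ready ∧ lock)): least fixpoint, start Z0 = {Req}, add states with some successor in Z. Z1 = {Halt, Req}; Z2 = {Send, Halt, Req}; fixed.
Sat(EF ((AG lock) ∨ (ready ∧ lock))) = {Send, Halt, Req}
Done ∉ Sat(EF ((AG lock) ∨ (ready ∧ lock))) = {Send, Halt, Req}, so the formula does not hold at Done.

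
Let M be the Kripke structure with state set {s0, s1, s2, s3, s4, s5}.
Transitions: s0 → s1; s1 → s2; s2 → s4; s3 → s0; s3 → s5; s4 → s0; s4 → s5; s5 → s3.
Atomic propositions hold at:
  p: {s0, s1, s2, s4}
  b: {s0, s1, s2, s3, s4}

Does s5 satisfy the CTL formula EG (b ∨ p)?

Sat(b ∨ p) = {s0, s1, s2, s3, s4}
EG (b ∨ p): greatest fixpoint, start Z0 = {s0, s1, s2, s3, s4}, keep only states in Sat with some successor in Z. Already a fixed point.
Sat(EG (b ∨ p)) = {s0, s1, s2, s3, s4}
s5 ∉ Sat(EG (b ∨ p)) = {s0, s1, s2, s3, s4}, so the formula does not hold at s5.

No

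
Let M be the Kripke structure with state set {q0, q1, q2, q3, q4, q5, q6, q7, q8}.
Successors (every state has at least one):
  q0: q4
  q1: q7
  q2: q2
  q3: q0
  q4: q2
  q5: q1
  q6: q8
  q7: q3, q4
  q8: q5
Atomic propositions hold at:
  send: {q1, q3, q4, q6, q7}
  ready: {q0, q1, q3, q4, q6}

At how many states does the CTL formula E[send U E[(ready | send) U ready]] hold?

6

Sat(ready | send) = {q0, q1, q3, q4, q6, q7}
E[(ready | send) U ready]: least fixpoint, start Z0 = Sat(ready) = {q0, q1, q3, q4, q6}, add states in Sat(ready | send) with some successor in Z. Z1 = {q0, q1, q3, q4, q6, q7}; fixed.
Sat(E[(ready | send) U ready]) = {q0, q1, q3, q4, q6, q7}
E[send U E[(ready | send) U ready]]: least fixpoint, start Z0 = Sat(E[(ready | send) U ready]) = {q0, q1, q3, q4, q6, q7}, add states in Sat(send) with some successor in Z. Already a fixed point.
Sat(E[send U E[(ready | send) U ready]]) = {q0, q1, q3, q4, q6, q7}
|Sat(E[send U E[(ready | send) U ready]])| = |{q0, q1, q3, q4, q6, q7}| = 6.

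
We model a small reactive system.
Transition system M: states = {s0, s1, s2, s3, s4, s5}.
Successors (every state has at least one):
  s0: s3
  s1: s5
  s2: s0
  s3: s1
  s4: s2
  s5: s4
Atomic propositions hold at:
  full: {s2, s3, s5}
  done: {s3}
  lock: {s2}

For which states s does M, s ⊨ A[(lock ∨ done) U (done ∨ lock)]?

Sat(lock ∨ done) = {s2, s3}
Sat(done ∨ lock) = {s2, s3}
A[(lock ∨ done) U (done ∨ lock)]: least fixpoint, start Z0 = Sat((done ∨ lock)) = {s2, s3}, add states in Sat(lock ∨ done) with every successor in Z. Already a fixed point.
Sat(A[(lock ∨ done) U (done ∨ lock)]) = {s2, s3}

{s2, s3}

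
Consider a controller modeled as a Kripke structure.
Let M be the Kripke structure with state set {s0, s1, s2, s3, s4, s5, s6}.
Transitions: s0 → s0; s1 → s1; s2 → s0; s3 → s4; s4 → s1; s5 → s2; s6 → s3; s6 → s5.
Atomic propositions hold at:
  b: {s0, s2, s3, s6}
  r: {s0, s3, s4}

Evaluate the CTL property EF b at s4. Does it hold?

No

EF b: least fixpoint, start Z0 = {s0, s2, s3, s6}, add states with some successor in Z. Z1 = {s0, s2, s3, s5, s6}; fixed.
Sat(EF b) = {s0, s2, s3, s5, s6}
s4 ∉ Sat(EF b) = {s0, s2, s3, s5, s6}, so the formula does not hold at s4.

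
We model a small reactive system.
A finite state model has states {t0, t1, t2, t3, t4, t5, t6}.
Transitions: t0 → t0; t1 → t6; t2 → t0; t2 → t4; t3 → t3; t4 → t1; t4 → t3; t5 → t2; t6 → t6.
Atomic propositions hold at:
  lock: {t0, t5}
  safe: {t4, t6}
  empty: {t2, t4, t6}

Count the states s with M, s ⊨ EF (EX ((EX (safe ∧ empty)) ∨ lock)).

Sat(safe ∧ empty) = {t4, t6}
Sat(EX (safe ∧ empty)) = {s : some successor in {t4, t6}} = {t1, t2, t6}
Sat((EX (safe ∧ empty)) ∨ lock) = {t0, t1, t2, t5, t6}
Sat(EX ((EX (safe ∧ empty)) ∨ lock)) = {s : some successor in {t0, t1, t2, t5, t6}} = {t0, t1, t2, t4, t5, t6}
EF (EX ((EX (safe ∧ empty)) ∨ lock)): least fixpoint, start Z0 = {t0, t1, t2, t4, t5, t6}, add states with some successor in Z. Already a fixed point.
Sat(EF (EX ((EX (safe ∧ empty)) ∨ lock))) = {t0, t1, t2, t4, t5, t6}
|Sat(EF (EX ((EX (safe ∧ empty)) ∨ lock)))| = |{t0, t1, t2, t4, t5, t6}| = 6.

6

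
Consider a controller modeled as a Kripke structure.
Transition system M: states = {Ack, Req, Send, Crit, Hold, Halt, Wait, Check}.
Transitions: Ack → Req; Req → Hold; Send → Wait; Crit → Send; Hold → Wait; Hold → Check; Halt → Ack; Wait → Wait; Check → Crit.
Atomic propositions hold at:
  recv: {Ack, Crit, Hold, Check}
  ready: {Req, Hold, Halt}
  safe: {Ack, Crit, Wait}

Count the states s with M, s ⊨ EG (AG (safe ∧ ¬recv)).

1

Sat(¬recv) = {Req, Send, Halt, Wait}
Sat(safe ∧ ¬recv) = {Wait}
AG (safe ∧ ¬recv): greatest fixpoint, start Z0 = {Wait}, keep only states in Sat with every successor in Z. Already a fixed point.
Sat(AG (safe ∧ ¬recv)) = {Wait}
EG (AG (safe ∧ ¬recv)): greatest fixpoint, start Z0 = {Wait}, keep only states in Sat with some successor in Z. Already a fixed point.
Sat(EG (AG (safe ∧ ¬recv))) = {Wait}
|Sat(EG (AG (safe ∧ ¬recv)))| = |{Wait}| = 1.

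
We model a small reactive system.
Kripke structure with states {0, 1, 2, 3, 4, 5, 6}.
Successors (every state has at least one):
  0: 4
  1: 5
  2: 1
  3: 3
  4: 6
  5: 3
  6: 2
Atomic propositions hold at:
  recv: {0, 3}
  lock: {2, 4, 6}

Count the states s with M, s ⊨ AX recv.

Sat(AX recv) = {s : every successor in {0, 3}} = {3, 5}
|Sat(AX recv)| = |{3, 5}| = 2.

2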